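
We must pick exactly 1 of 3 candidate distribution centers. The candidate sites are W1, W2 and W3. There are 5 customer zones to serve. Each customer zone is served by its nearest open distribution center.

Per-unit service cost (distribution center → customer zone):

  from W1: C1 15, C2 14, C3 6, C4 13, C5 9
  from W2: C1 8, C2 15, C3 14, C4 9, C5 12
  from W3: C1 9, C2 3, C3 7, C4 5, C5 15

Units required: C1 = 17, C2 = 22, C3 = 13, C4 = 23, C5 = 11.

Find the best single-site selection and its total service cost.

With exactly 1 open, each customer zone uses its cheapest among the chosen.
{W3}: C1→W3 9·17=153, C2→W3 3·22=66, C3→W3 7·13=91, C4→W3 5·23=115, C5→W3 15·11=165. Service cost 590.
{W2}: service cost 987
{W1}: service cost 1039
Among all 3 size-1 choices, {W3} is lowest.

Choose W3 only; total service cost 590.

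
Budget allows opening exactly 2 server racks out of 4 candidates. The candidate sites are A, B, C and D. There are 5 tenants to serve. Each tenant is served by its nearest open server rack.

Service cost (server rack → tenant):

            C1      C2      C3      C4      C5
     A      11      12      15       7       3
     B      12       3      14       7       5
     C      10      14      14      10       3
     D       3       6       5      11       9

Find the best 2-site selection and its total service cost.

With exactly 2 open, each tenant uses its cheapest among the chosen.
{B, D}: C1→D 3, C2→B 3, C3→D 5, C4→B 7, C5→B 5. Service cost 23.
{A, D}: service cost 24
{C, D}: service cost 27
Among all 6 size-2 choices, {B, D} is lowest.

Choose B and D; total service cost 23.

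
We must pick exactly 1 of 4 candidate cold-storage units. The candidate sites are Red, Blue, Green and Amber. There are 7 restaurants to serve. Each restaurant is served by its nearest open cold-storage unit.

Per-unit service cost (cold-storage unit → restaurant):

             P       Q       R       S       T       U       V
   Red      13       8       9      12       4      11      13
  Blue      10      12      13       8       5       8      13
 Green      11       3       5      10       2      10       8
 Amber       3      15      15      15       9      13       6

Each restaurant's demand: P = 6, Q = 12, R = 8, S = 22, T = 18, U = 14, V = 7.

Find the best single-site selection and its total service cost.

Choose Green only; total service cost 594.

With exactly 1 open, each restaurant uses its cheapest among the chosen.
{Green}: P→Green 11·6=66, Q→Green 3·12=36, R→Green 5·8=40, S→Green 10·22=220, T→Green 2·18=36, U→Green 10·14=140, V→Green 8·7=56. Service cost 594.
{Blue}: service cost 777
{Red}: service cost 827
Among all 4 size-1 choices, {Green} is lowest.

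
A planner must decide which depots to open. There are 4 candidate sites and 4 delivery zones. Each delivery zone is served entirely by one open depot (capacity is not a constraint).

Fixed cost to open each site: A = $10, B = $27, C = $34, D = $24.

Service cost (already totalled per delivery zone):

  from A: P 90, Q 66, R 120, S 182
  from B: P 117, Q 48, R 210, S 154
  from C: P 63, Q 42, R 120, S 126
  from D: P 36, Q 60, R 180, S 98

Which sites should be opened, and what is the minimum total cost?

For any fixed open set, each delivery zone goes to its cheapest open site; total = fixed + service.
{A, D}: P→D 36, Q→D 60, R→A 120, S→D 98. Service 314; fixed 34; total 348.
{C, D}: service 296 + fixed 58 = 354
{A, B, D}: service 302 + fixed 61 = 363
{A, B, C, D}: P→D 36, Q→C 42, R→A 120, S→D 98. Service 296; fixed 95; total 391.
No other subset beats 348.

Open A and D; minimum total cost 348.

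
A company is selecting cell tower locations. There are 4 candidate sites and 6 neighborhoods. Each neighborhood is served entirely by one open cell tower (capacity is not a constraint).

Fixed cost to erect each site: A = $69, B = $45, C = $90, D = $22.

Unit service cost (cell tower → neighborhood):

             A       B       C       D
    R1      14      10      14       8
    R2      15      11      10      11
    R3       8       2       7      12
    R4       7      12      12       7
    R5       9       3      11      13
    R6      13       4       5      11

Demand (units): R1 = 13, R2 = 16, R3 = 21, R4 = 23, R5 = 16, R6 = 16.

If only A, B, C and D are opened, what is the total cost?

Total cost: 805

Each neighborhood is assigned to its cheapest site among the open ones.
{A, B, C, D}: R1→D 8·13=104, R2→C 10·16=160, R3→B 2·21=42, R4→A 7·23=161, R5→B 3·16=48, R6→B 4·16=64. Service 579; fixed 226; total 805.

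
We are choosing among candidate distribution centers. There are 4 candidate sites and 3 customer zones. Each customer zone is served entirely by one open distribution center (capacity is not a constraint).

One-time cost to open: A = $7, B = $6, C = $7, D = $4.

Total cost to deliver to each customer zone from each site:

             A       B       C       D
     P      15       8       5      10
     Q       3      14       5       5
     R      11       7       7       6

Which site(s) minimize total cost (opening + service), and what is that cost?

For any fixed open set, each customer zone goes to its cheapest open site; total = fixed + service.
{C}: P→C 5, Q→C 5, R→C 7. Service 17; fixed 7; total 24.
{D}: service 21 + fixed 4 = 25
{C, D}: P→C 5, Q→C 5, R→D 6. Service 16; fixed 11; total 27.
{A, B, C, D}: P→C 5, Q→A 3, R→D 6. Service 14; fixed 24; total 38.
(All 15 nonempty subsets were checked; C only is lowest.)

Open C only; minimum total cost 24.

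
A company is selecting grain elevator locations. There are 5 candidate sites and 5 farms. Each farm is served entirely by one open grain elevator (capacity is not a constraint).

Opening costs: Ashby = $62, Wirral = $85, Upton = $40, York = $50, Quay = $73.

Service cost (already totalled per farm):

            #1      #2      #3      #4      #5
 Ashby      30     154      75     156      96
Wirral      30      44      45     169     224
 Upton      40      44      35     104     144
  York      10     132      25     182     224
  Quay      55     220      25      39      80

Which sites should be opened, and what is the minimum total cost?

Open Upton and Quay; minimum total cost 341.

For any fixed open set, each farm goes to its cheapest open site; total = fixed + service.
{Upton, Quay}: #1→Upton 40, #2→Upton 44, #3→Quay 25, #4→Quay 39, #5→Quay 80. Service 228; fixed 113; total 341.
{Upton, York, Quay}: #1→York 10, #2→Upton 44, #3→York 25, #4→Quay 39, #5→Quay 80. Service 198; fixed 163; total 361.
{Wirral, Quay}: service 218 + fixed 158 = 376
{Ashby, Wirral, Upton, York, Quay}: service 198 + fixed 310 = 508
No other subset beats 341.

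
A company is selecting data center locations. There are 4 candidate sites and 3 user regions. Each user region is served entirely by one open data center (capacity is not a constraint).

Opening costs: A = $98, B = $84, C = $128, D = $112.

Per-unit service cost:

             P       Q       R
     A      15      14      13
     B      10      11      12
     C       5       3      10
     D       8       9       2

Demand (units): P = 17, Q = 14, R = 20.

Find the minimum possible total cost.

Minimum total cost: 407

For any fixed open set, each user region goes to its cheapest open site; total = fixed + service.
{C, D}: P→C 5·17=85, Q→C 3·14=42, R→D 2·20=40. Service 167; fixed 240; total 407.
{D}: service 302 + fixed 112 = 414
{C}: service 327 + fixed 128 = 455
{A, B, C, D}: P→C 5·17=85, Q→C 3·14=42, R→D 2·20=40. Service 167; fixed 422; total 589.
(All 15 nonempty subsets were checked; C and D is lowest.)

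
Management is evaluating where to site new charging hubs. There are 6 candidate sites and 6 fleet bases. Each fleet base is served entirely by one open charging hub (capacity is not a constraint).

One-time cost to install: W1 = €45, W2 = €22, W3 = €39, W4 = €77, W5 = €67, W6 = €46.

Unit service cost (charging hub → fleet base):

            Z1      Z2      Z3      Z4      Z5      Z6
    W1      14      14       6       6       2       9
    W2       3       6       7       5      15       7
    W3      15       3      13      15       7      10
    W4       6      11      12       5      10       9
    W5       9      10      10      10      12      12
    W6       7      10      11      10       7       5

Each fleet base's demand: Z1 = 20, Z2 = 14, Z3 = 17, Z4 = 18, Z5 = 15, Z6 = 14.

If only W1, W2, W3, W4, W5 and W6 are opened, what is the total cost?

Total cost: 690

Each fleet base is assigned to its cheapest site among the open ones.
{W1, W2, W3, W4, W5, W6}: Z1→W2 3·20=60, Z2→W3 3·14=42, Z3→W1 6·17=102, Z4→W2 5·18=90, Z5→W1 2·15=30, Z6→W6 5·14=70. Service 394; fixed 296; total 690.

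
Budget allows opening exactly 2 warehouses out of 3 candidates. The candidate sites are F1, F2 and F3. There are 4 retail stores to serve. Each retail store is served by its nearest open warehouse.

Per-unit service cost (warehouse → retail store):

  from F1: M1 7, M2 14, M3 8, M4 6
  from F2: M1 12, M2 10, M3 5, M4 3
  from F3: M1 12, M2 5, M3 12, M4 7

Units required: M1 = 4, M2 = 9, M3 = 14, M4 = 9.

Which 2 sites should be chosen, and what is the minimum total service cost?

With exactly 2 open, each retail store uses its cheapest among the chosen.
{F2, F3}: M1→F2 12·4=48, M2→F3 5·9=45, M3→F2 5·14=70, M4→F2 3·9=27. Service cost 190.
{F1, F2}: service cost 215
{F1, F3}: service cost 239
Among all 3 size-2 choices, {F2, F3} is lowest.

Choose F2 and F3; total service cost 190.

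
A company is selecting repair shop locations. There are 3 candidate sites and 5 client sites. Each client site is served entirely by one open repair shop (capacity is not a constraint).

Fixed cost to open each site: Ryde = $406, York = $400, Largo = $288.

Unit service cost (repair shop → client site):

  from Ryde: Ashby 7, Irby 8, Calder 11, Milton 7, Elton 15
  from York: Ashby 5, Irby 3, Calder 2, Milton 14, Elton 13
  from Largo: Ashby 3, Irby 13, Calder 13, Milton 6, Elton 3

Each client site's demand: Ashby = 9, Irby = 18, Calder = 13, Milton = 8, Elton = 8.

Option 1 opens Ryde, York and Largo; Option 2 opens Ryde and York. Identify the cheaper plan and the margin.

Option 2 is cheaper by 182.

Option 1: {Ryde, York, Largo}: Ashby→Largo 3·9=27, Irby→York 3·18=54, Calder→York 2·13=26, Milton→Largo 6·8=48, Elton→Largo 3·8=24. Service 179; fixed 1094; total 1273.
Option 2: {Ryde, York}: Ashby→York 5·9=45, Irby→York 3·18=54, Calder→York 2·13=26, Milton→Ryde 7·8=56, Elton→York 13·8=104. Service 285; fixed 806; total 1091.
Difference: |1273 − 1091| = 182.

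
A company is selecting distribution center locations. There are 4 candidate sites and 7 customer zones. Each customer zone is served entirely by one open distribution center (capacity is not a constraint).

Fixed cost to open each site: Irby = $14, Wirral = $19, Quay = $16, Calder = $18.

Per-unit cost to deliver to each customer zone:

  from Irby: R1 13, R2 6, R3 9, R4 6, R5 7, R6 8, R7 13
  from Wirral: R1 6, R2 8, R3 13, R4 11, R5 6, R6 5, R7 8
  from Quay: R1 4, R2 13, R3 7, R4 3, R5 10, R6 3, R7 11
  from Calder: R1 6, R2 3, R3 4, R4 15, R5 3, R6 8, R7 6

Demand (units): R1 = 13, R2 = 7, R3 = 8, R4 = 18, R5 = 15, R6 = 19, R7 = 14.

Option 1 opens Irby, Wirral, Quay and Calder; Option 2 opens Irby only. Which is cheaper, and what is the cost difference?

Option 1 is cheaper by 432.

Option 1: {Irby, Wirral, Quay, Calder}: R1→Quay 4·13=52, R2→Calder 3·7=21, R3→Calder 4·8=32, R4→Quay 3·18=54, R5→Calder 3·15=45, R6→Quay 3·19=57, R7→Calder 6·14=84. Service 345; fixed 67; total 412.
Option 2: {Irby}: R1→Irby 13·13=169, R2→Irby 6·7=42, R3→Irby 9·8=72, R4→Irby 6·18=108, R5→Irby 7·15=105, R6→Irby 8·19=152, R7→Irby 13·14=182. Service 830; fixed 14; total 844.
Difference: |412 − 844| = 432.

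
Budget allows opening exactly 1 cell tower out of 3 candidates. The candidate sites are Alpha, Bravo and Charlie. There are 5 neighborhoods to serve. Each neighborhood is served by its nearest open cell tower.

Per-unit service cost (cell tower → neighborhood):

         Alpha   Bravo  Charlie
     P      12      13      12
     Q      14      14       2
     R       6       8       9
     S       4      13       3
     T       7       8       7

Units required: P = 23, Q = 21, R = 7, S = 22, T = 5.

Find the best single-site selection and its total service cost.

With exactly 1 open, each neighborhood uses its cheapest among the chosen.
{Charlie}: P→Charlie 12·23=276, Q→Charlie 2·21=42, R→Charlie 9·7=63, S→Charlie 3·22=66, T→Charlie 7·5=35. Service cost 482.
{Alpha}: service cost 735
{Bravo}: service cost 975
Among all 3 size-1 choices, {Charlie} is lowest.

Choose Charlie only; total service cost 482.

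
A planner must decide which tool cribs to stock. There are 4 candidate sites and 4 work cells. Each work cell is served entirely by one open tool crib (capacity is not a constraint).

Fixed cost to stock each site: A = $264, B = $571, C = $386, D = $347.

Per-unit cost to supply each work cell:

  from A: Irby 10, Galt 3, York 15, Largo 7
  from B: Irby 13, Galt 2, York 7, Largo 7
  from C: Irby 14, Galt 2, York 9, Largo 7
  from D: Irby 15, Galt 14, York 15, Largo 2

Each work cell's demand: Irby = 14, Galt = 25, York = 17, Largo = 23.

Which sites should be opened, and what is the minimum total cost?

For any fixed open set, each work cell goes to its cheapest open site; total = fixed + service.
{A}: Irby→A 10·14=140, Galt→A 3·25=75, York→A 15·17=255, Largo→A 7·23=161. Service 631; fixed 264; total 895.
{C}: Irby→C 14·14=196, Galt→C 2·25=50, York→C 9·17=153, Largo→C 7·23=161. Service 560; fixed 386; total 946.
{B}: service 512 + fixed 571 = 1083
{A, B, C, D}: service 355 + fixed 1568 = 1923
No other subset beats 895.

Open A only; minimum total cost 895.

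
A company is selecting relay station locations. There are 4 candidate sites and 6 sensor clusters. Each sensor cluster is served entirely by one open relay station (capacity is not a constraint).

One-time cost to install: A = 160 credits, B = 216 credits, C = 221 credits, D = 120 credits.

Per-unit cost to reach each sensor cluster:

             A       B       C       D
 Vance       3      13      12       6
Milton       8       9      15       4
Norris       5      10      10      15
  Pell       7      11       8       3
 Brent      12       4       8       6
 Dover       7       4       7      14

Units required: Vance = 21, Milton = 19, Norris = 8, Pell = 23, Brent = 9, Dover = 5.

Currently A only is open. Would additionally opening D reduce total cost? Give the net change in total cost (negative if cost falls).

Yes — net change −102 (cost falls by 102).

Current service cost with {A}: 559.
Adding D: each sensor cluster re-picks its cheapest; new service cost 337, saving 222.
Extra fixed cost: 120. Net change = 120 − 222 = -102.
(Totals: 719 → 617.)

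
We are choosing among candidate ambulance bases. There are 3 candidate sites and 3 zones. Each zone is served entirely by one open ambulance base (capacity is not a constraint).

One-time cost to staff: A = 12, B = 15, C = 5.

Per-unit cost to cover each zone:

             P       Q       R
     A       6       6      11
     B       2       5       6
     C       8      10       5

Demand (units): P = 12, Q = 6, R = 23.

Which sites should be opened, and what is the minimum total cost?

For any fixed open set, each zone goes to its cheapest open site; total = fixed + service.
{B, C}: P→B 2·12=24, Q→B 5·6=30, R→C 5·23=115. Service 169; fixed 20; total 189.
{A, B, C}: service 169 + fixed 32 = 201
{B}: P→B 2·12=24, Q→B 5·6=30, R→B 6·23=138. Service 192; fixed 15; total 207.
{C}: service 271 + fixed 5 = 276
No other subset beats 189.

Open B and C; minimum total cost 189.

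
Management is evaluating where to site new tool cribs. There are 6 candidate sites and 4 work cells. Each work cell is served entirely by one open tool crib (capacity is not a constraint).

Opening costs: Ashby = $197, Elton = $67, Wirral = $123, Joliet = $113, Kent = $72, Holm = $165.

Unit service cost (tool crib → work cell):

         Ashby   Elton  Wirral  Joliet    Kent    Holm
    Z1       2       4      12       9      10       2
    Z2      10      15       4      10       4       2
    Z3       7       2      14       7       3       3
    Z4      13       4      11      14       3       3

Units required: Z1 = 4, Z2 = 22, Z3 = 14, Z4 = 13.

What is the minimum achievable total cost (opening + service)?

For any fixed open set, each work cell goes to its cheapest open site; total = fixed + service.
{Kent}: Z1→Kent 10·4=40, Z2→Kent 4·22=88, Z3→Kent 3·14=42, Z4→Kent 3·13=39. Service 209; fixed 72; total 281.
{Holm}: service 133 + fixed 165 = 298
{Elton, Kent}: service 171 + fixed 139 = 310
{Ashby, Elton, Wirral, Joliet, Kent, Holm}: service 119 + fixed 737 = 856
No other subset beats 281.

Minimum total cost: 281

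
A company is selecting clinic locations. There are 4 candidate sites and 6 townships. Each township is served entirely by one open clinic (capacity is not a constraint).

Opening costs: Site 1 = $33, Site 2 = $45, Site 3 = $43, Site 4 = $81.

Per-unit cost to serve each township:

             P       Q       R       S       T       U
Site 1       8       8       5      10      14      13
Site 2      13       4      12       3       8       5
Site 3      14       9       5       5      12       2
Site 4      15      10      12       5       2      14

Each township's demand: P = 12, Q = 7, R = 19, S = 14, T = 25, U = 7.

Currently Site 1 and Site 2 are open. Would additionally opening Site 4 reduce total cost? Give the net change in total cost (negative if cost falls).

Yes — net change −69 (cost falls by 69).

Current service cost with {Site 1, Site 2}: 496.
Adding Site 4: each township re-picks its cheapest; new service cost 346, saving 150.
Extra fixed cost: 81. Net change = 81 − 150 = -69.
(Totals: 574 → 505.)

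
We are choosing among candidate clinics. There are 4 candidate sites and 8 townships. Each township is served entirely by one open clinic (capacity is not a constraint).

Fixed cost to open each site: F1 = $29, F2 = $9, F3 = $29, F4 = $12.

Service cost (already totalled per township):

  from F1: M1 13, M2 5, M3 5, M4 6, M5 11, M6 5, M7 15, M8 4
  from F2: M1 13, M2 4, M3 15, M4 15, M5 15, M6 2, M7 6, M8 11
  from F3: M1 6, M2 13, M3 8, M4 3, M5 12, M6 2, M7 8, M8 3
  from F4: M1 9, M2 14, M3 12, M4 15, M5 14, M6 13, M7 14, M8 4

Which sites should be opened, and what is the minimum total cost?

Open F2 and F3; minimum total cost 82.

For any fixed open set, each township goes to its cheapest open site; total = fixed + service.
{F2, F3}: M1→F3 6, M2→F2 4, M3→F3 8, M4→F3 3, M5→F3 12, M6→F2 2, M7→F2 6, M8→F3 3. Service 44; fixed 38; total 82.
{F3}: service 55 + fixed 29 = 84
{F2, F4}: M1→F4 9, M2→F2 4, M3→F4 12, M4→F2 15, M5→F4 14, M6→F2 2, M7→F2 6, M8→F4 4. Service 66; fixed 21; total 87.
{F1, F2, F3, F4}: service 40 + fixed 79 = 119
(All 15 nonempty subsets were checked; F2 and F3 is lowest.)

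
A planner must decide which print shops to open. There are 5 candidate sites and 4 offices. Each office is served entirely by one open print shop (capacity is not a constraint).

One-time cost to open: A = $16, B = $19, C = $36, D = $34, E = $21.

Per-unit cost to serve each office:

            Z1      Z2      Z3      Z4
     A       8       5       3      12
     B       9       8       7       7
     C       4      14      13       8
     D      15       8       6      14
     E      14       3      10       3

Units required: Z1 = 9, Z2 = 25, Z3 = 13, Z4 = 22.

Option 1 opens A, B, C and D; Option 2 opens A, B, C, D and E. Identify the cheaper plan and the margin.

Option 1: {A, B, C, D}: Z1→C 4·9=36, Z2→A 5·25=125, Z3→A 3·13=39, Z4→B 7·22=154. Service 354; fixed 105; total 459.
Option 2: {A, B, C, D, E}: Z1→C 4·9=36, Z2→E 3·25=75, Z3→A 3·13=39, Z4→E 3·22=66. Service 216; fixed 126; total 342.
Difference: |459 − 342| = 117.

Option 2 is cheaper by 117.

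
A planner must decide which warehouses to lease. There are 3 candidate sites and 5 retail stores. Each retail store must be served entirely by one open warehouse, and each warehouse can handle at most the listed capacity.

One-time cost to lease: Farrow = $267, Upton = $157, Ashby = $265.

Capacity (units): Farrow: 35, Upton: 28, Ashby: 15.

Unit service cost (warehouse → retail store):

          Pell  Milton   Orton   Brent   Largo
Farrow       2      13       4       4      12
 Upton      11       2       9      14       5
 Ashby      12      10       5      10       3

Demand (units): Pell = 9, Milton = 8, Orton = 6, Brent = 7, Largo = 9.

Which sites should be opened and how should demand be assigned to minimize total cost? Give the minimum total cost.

Open {Farrow, Upton}: Pell→Farrow 2·9=18, Milton→Upton 2·8=16, Orton→Farrow 4·6=24, Brent→Farrow 4·7=28, Largo→Upton 5·9=45.
Loads: Farrow carries 22/35, Upton carries 17/28. Service 131; fixed 424; total 555.
Next best feasible plan costs 585.

Minimum total cost: 555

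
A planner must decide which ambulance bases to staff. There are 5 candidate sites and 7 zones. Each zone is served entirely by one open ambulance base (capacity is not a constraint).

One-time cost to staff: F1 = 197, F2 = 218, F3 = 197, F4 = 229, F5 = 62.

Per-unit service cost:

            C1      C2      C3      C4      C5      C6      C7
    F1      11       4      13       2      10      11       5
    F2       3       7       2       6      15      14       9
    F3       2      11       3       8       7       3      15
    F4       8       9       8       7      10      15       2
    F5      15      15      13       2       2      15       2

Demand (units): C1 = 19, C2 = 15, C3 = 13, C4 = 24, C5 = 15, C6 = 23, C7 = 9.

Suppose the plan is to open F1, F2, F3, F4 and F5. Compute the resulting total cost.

Each zone is assigned to its cheapest site among the open ones.
{F1, F2, F3, F4, F5}: C1→F3 2·19=38, C2→F1 4·15=60, C3→F2 2·13=26, C4→F1 2·24=48, C5→F5 2·15=30, C6→F3 3·23=69, C7→F4 2·9=18. Service 289; fixed 903; total 1192.

Total cost: 1192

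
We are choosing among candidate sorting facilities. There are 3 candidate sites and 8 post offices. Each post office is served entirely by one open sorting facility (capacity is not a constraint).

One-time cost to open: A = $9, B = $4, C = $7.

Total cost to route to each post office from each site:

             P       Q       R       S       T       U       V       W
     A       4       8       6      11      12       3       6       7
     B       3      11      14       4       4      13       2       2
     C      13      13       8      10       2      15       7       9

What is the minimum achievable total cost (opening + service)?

Minimum total cost: 45

For any fixed open set, each post office goes to its cheapest open site; total = fixed + service.
{A, B}: P→B 3, Q→A 8, R→A 6, S→B 4, T→B 4, U→A 3, V→B 2, W→B 2. Service 32; fixed 13; total 45.
{A, B, C}: P→B 3, Q→A 8, R→A 6, S→B 4, T→C 2, U→A 3, V→B 2, W→B 2. Service 30; fixed 20; total 50.
{B, C}: service 45 + fixed 11 = 56
{B}: P→B 3, Q→B 11, R→B 14, S→B 4, T→B 4, U→B 13, V→B 2, W→B 2. Service 53; fixed 4; total 57.
No other subset beats 45.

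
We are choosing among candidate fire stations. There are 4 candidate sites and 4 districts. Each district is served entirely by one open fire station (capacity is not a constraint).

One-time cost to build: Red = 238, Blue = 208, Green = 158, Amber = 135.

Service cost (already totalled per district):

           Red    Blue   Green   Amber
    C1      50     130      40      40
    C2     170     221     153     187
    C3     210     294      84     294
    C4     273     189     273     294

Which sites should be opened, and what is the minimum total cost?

Open Green only; minimum total cost 708.

For any fixed open set, each district goes to its cheapest open site; total = fixed + service.
{Green}: C1→Green 40, C2→Green 153, C3→Green 84, C4→Green 273. Service 550; fixed 158; total 708.
{Blue, Green}: C1→Green 40, C2→Green 153, C3→Green 84, C4→Blue 189. Service 466; fixed 366; total 832.
{Green, Amber}: C1→Green 40, C2→Green 153, C3→Green 84, C4→Green 273. Service 550; fixed 293; total 843.
{Red, Blue, Green, Amber}: service 466 + fixed 739 = 1205
No other subset beats 708.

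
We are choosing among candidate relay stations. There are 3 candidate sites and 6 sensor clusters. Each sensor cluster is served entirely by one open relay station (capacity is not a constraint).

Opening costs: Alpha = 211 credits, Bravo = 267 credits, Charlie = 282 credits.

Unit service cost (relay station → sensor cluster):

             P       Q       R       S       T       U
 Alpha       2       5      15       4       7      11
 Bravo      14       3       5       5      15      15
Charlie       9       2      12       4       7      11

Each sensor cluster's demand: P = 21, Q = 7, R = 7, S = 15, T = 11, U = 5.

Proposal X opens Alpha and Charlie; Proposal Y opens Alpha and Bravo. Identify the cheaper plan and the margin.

Proposal Y is cheaper by 57.

Proposal X: {Alpha, Charlie}: P→Alpha 2·21=42, Q→Charlie 2·7=14, R→Charlie 12·7=84, S→Alpha 4·15=60, T→Alpha 7·11=77, U→Alpha 11·5=55. Service 332; fixed 493; total 825.
Proposal Y: {Alpha, Bravo}: P→Alpha 2·21=42, Q→Bravo 3·7=21, R→Bravo 5·7=35, S→Alpha 4·15=60, T→Alpha 7·11=77, U→Alpha 11·5=55. Service 290; fixed 478; total 768.
Difference: |825 − 768| = 57.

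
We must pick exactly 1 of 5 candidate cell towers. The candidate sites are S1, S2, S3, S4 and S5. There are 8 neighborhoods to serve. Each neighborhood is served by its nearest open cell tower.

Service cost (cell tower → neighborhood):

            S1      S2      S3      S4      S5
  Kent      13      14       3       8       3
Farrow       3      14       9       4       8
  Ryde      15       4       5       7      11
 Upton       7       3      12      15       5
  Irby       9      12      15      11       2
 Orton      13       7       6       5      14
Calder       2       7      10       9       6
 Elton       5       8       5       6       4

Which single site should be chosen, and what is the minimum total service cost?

Choose S5 only; total service cost 53.

With exactly 1 open, each neighborhood uses its cheapest among the chosen.
{S5}: Kent→S5 3, Farrow→S5 8, Ryde→S5 11, Upton→S5 5, Irby→S5 2, Orton→S5 14, Calder→S5 6, Elton→S5 4. Service cost 53.
{S3}: service cost 65
{S4}: service cost 65
Among all 5 size-1 choices, {S5} is lowest.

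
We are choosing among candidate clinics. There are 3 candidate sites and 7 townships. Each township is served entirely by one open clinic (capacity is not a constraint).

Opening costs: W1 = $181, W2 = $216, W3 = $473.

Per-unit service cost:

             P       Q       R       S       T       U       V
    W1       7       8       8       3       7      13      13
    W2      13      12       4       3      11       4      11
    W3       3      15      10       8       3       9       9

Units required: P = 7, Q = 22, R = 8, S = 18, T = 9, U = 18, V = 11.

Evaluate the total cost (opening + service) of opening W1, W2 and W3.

Each township is assigned to its cheapest site among the open ones.
{W1, W2, W3}: P→W3 3·7=21, Q→W1 8·22=176, R→W2 4·8=32, S→W1 3·18=54, T→W3 3·9=27, U→W2 4·18=72, V→W3 9·11=99. Service 481; fixed 870; total 1351.

Total cost: 1351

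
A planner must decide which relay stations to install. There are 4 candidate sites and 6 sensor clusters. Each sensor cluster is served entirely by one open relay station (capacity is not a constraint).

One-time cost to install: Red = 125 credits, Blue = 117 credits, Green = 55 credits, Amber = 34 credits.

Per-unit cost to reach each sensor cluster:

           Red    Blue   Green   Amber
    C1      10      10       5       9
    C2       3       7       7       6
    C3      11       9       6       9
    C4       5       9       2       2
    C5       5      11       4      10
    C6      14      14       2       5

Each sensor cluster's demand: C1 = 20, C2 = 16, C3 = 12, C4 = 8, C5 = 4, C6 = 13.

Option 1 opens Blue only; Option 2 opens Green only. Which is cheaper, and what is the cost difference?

Option 1: {Blue}: C1→Blue 10·20=200, C2→Blue 7·16=112, C3→Blue 9·12=108, C4→Blue 9·8=72, C5→Blue 11·4=44, C6→Blue 14·13=182. Service 718; fixed 117; total 835.
Option 2: {Green}: C1→Green 5·20=100, C2→Green 7·16=112, C3→Green 6·12=72, C4→Green 2·8=16, C5→Green 4·4=16, C6→Green 2·13=26. Service 342; fixed 55; total 397.
Difference: |835 − 397| = 438.

Option 2 is cheaper by 438.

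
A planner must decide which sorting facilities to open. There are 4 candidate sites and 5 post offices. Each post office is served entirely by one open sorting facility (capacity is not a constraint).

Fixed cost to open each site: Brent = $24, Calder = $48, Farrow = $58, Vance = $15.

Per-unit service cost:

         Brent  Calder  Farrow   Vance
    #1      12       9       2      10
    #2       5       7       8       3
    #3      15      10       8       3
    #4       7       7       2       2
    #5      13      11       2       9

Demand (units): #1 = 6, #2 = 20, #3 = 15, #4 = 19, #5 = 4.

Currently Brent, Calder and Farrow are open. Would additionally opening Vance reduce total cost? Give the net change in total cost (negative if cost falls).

Current service cost with {Brent, Calder, Farrow}: 278.
Adding Vance: each post office re-picks its cheapest; new service cost 163, saving 115.
Extra fixed cost: 15. Net change = 15 − 115 = -100.
(Totals: 408 → 308.)

Yes — net change −100 (cost falls by 100).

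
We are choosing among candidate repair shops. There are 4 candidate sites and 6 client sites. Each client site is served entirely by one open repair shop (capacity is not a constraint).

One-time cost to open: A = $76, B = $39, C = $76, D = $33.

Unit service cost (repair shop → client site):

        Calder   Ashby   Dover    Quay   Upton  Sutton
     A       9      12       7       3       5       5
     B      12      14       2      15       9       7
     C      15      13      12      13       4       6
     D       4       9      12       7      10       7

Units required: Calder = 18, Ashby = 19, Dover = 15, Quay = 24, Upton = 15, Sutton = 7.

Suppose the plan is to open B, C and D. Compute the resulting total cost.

Each client site is assigned to its cheapest site among the open ones.
{B, C, D}: Calder→D 4·18=72, Ashby→D 9·19=171, Dover→B 2·15=30, Quay→D 7·24=168, Upton→C 4·15=60, Sutton→C 6·7=42. Service 543; fixed 148; total 691.

Total cost: 691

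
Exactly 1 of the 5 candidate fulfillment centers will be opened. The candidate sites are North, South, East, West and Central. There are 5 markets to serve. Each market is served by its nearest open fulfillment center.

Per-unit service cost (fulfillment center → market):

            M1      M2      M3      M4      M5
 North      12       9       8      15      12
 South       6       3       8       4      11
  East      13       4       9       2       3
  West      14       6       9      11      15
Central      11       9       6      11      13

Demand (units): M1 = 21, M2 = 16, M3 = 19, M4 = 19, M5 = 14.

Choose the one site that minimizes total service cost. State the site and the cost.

Choose South only; total service cost 556.

With exactly 1 open, each market uses its cheapest among the chosen.
{South}: M1→South 6·21=126, M2→South 3·16=48, M3→South 8·19=152, M4→South 4·19=76, M5→South 11·14=154. Service cost 556.
{East}: service cost 588
{Central}: service cost 880
Among all 5 size-1 choices, {South} is lowest.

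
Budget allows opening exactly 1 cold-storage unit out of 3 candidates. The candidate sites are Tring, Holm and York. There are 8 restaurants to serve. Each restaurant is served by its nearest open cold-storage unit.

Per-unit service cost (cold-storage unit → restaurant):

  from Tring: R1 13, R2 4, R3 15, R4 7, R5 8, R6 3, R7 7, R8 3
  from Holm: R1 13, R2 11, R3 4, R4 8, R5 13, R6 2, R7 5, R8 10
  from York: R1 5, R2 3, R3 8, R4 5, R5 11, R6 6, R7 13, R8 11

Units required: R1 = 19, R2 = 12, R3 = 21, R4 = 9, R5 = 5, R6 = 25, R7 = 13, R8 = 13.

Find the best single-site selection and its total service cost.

With exactly 1 open, each restaurant uses its cheapest among the chosen.
{Holm}: R1→Holm 13·19=247, R2→Holm 11·12=132, R3→Holm 4·21=84, R4→Holm 8·9=72, R5→Holm 13·5=65, R6→Holm 2·25=50, R7→Holm 5·13=65, R8→Holm 10·13=130. Service cost 845.
{York}: service cost 861
{Tring}: service cost 918
Among all 3 size-1 choices, {Holm} is lowest.

Choose Holm only; total service cost 845.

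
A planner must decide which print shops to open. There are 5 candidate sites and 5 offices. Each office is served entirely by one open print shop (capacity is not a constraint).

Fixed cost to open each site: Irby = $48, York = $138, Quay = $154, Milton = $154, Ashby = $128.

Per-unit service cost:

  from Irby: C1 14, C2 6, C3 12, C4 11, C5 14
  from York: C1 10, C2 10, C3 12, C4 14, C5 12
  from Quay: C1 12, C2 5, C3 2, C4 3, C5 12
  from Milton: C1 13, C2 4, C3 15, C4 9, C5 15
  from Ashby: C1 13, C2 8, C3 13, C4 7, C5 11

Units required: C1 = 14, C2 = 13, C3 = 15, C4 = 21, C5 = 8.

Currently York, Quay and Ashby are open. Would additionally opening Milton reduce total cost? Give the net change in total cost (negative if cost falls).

Current service cost with {York, Quay, Ashby}: 386.
Adding Milton: each office re-picks its cheapest; new service cost 373, saving 13.
Extra fixed cost: 154. Net change = 154 − 13 = 141.
(Totals: 806 → 947.)

No — net change +141 (cost rises by 141).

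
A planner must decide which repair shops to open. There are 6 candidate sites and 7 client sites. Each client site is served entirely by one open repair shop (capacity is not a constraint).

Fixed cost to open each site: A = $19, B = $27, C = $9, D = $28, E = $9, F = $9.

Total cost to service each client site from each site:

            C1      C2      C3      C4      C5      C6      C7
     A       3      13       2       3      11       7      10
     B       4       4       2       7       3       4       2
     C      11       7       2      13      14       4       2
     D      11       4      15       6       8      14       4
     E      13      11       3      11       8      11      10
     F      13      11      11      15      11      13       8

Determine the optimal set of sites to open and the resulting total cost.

Open B only; minimum total cost 53.

For any fixed open set, each client site goes to its cheapest open site; total = fixed + service.
{B}: C1→B 4, C2→B 4, C3→B 2, C4→B 7, C5→B 3, C6→B 4, C7→B 2. Service 26; fixed 27; total 53.
{A, C}: service 32 + fixed 28 = 60
{B, C}: service 26 + fixed 36 = 62
{A, B, C, D, E, F}: service 21 + fixed 101 = 122
No other subset beats 53.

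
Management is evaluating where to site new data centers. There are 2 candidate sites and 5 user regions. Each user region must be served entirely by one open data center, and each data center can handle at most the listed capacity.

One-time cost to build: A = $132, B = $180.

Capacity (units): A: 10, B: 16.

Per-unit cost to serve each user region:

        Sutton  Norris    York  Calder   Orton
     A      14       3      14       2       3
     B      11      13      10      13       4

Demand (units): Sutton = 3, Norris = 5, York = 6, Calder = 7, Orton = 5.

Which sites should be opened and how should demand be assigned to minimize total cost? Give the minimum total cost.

Minimum total cost: 513

Open {A, B}: Sutton→A 14·3=42, Norris→B 13·5=65, York→B 10·6=60, Calder→A 2·7=14, Orton→B 4·5=20.
Loads: A carries 10/10, B carries 16/16. Service 201; fixed 312; total 513.
Next best feasible plan costs 526.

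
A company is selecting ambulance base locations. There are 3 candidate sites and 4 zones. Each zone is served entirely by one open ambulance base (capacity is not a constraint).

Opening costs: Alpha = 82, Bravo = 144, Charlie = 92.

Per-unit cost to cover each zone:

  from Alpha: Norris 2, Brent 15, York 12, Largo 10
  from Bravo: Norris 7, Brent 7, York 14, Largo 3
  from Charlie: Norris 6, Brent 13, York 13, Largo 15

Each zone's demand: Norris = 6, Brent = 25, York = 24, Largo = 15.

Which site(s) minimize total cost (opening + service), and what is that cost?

For any fixed open set, each zone goes to its cheapest open site; total = fixed + service.
{Bravo}: Norris→Bravo 7·6=42, Brent→Bravo 7·25=175, York→Bravo 14·24=336, Largo→Bravo 3·15=45. Service 598; fixed 144; total 742.
{Alpha, Bravo}: service 520 + fixed 226 = 746
{Bravo, Charlie}: service 568 + fixed 236 = 804
{Alpha, Bravo, Charlie}: Norris→Alpha 2·6=12, Brent→Bravo 7·25=175, York→Alpha 12·24=288, Largo→Bravo 3·15=45. Service 520; fixed 318; total 838.
(All 7 nonempty subsets were checked; Bravo only is lowest.)

Open Bravo only; minimum total cost 742.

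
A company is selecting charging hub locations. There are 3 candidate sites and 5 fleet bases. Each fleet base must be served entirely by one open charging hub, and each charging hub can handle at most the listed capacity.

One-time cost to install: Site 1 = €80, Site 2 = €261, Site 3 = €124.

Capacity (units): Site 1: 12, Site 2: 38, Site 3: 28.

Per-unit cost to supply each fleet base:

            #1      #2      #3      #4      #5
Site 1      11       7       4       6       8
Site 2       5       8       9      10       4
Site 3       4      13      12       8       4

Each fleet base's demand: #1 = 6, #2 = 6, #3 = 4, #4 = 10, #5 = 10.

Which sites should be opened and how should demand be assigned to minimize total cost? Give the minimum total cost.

Minimum total cost: 406

Open {Site 1, Site 3}: #1→Site 3 4·6=24, #2→Site 1 7·6=42, #3→Site 1 4·4=16, #4→Site 3 8·10=80, #5→Site 3 4·10=40.
Loads: Site 1 carries 10/12, Site 3 carries 26/28. Service 202; fixed 204; total 406.
Next best feasible plan costs 454.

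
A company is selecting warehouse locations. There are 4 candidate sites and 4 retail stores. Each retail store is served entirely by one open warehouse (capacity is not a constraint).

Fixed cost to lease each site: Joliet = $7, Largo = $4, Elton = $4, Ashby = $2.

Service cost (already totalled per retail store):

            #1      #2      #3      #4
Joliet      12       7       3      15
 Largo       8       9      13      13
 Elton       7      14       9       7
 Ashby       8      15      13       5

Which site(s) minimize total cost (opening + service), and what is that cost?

For any fixed open set, each retail store goes to its cheapest open site; total = fixed + service.
{Joliet, Ashby}: #1→Ashby 8, #2→Joliet 7, #3→Joliet 3, #4→Ashby 5. Service 23; fixed 9; total 32.
{Joliet, Elton}: #1→Elton 7, #2→Joliet 7, #3→Joliet 3, #4→Elton 7. Service 24; fixed 11; total 35.
{Joliet, Elton, Ashby}: service 22 + fixed 13 = 35
{Joliet, Largo, Elton, Ashby}: service 22 + fixed 17 = 39
(All 15 nonempty subsets were checked; Joliet and Ashby is lowest.)

Open Joliet and Ashby; minimum total cost 32.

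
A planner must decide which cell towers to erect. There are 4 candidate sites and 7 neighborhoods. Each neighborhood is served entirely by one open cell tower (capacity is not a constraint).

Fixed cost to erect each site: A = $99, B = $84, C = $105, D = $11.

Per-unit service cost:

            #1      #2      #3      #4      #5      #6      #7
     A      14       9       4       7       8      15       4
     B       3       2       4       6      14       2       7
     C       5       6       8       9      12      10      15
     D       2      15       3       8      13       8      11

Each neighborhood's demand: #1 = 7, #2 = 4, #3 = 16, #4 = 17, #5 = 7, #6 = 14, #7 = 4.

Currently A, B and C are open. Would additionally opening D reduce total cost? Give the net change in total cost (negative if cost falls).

Current service cost with {A, B, C}: 295.
Adding D: each neighborhood re-picks its cheapest; new service cost 272, saving 23.
Extra fixed cost: 11. Net change = 11 − 23 = -12.
(Totals: 583 → 571.)

Yes — net change −12 (cost falls by 12).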